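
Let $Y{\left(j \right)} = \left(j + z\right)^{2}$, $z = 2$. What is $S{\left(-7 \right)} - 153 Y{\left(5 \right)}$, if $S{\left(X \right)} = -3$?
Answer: $-7500$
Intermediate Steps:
$Y{\left(j \right)} = \left(2 + j\right)^{2}$ ($Y{\left(j \right)} = \left(j + 2\right)^{2} = \left(2 + j\right)^{2}$)
$S{\left(-7 \right)} - 153 Y{\left(5 \right)} = -3 - 153 \left(2 + 5\right)^{2} = -3 - 153 \cdot 7^{2} = -3 - 7497 = -7500$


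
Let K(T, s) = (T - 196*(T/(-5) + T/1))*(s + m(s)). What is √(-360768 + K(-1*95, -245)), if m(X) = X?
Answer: I*√7613258 ≈ 2759.2*I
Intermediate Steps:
K(T, s) = -1558*T*s/5 (K(T, s) = (T - 196*(T/(-5) + T/1))*(s + s) = (T - 196*(T*(-⅕) + T*1))*(2*s) = (T - 196*(-T/5 + T))*(2*s) = (T - 784*T/5)*(2*s) = (-779*T/5)*(2*s) = -1558*T*s/5)
√(-360768 + K(-1*95, -245)) = √(-360768 - 1558/5*(-1*95)*(-245)) = √(-360768 - 1558/5*(-95)*(-245)) = √(-360768 - 7252490) = √(-7613258) = I*√7613258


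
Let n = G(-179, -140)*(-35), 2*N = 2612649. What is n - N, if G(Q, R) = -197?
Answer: -2598859/2 ≈ -1.2994e+6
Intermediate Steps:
N = 2612649/2 (N = (1/2)*2612649 = 2612649/2 ≈ 1.3063e+6)
n = 6895 (n = -197*(-35) = 6895)
n - N = 6895 - 1*2612649/2 = 6895 - 2612649/2 = -2598859/2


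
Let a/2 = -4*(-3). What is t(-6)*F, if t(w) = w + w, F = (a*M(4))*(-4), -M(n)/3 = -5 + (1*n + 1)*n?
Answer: -51840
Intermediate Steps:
a = 24 (a = 2*(-4*(-3)) = 2*12 = 24)
M(n) = 15 - 3*n*(1 + n) (M(n) = -3*(-5 + (1*n + 1)*n) = -3*(-5 + (n + 1)*n) = -3*(-5 + (1 + n)*n) = -3*(-5 + n*(1 + n)) = 15 - 3*n*(1 + n))
F = 4320 (F = (24*(15 - 3*4 - 3*4²))*(-4) = (24*(15 - 12 - 3*16))*(-4) = (24*(15 - 12 - 48))*(-4) = (24*(-45))*(-4) = -1080*(-4) = 4320)
t(w) = 2*w
t(-6)*F = (2*(-6))*4320 = -12*4320 = -51840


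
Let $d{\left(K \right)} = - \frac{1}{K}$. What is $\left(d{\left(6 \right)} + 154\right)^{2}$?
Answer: $\frac{851929}{36} \approx 23665.0$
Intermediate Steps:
$\left(d{\left(6 \right)} + 154\right)^{2} = \left(- \frac{1}{6} + 154\right)^{2} = \left(\frac{923}{6}\right)^{2} = \frac{851929}{36}$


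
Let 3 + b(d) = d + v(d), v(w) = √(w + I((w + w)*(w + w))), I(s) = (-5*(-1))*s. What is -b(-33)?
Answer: 36 - √21747 ≈ -111.47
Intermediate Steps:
I(s) = 5*s
v(w) = √(w + 20*w²) (v(w) = √(w + 5*((w + w)*(w + w))) = √(w + 5*((2*w)*(2*w))) = √(w + 5*(4*w²)) = √(w + 20*w²))
b(d) = -3 + d + √(d*(1 + 20*d)) (b(d) = -3 + (d + √(d*(1 + 20*d))) = -3 + d + √(d*(1 + 20*d)))
-b(-33) = -(-3 - 33 + √(-33*(1 + 20*(-33)))) = -(-3 - 33 + √(-33*(1 - 660))) = -(-3 - 33 + √(-33*(-659))) = -(-3 - 33 + √21747) = -(-36 + √21747) = 36 - √21747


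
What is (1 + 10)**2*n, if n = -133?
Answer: -16093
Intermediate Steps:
(1 + 10)**2*n = (1 + 10)**2*(-133) = 11**2*(-133) = 121*(-133) = -16093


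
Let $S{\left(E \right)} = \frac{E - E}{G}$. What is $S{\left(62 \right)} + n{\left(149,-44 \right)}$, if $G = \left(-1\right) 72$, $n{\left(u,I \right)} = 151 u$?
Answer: $22499$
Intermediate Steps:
$G = -72$
$S{\left(E \right)} = 0$ ($S{\left(E \right)} = \frac{E - E}{-72} = 0 \left(- \frac{1}{72}\right) = 0$)
$S{\left(62 \right)} + n{\left(149,-44 \right)} = 0 + 151 \cdot 149 = 0 + 22499 = 22499$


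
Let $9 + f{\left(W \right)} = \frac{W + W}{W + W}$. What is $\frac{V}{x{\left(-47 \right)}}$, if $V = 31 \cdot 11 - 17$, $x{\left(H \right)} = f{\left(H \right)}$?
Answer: $- \frac{81}{2} \approx -40.5$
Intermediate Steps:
$f{\left(W \right)} = -8$ ($f{\left(W \right)} = -9 + \frac{W + W}{W + W} = -9 + \frac{2 W}{2 W} = -9 + 2 W \frac{1}{2 W} = -9 + 1 = -8$)
$x{\left(H \right)} = -8$
$V = 324$ ($V = 341 - 17 = 324$)
$\frac{V}{x{\left(-47 \right)}} = \frac{324}{-8} = 324 \left(- \frac{1}{8}\right) = - \frac{81}{2}$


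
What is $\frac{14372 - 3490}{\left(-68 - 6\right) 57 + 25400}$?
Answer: $\frac{5441}{10591} \approx 0.51374$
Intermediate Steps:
$\frac{14372 - 3490}{\left(-68 - 6\right) 57 + 25400} = \frac{10882}{\left(-74\right) 57 + 25400} = \frac{10882}{-4218 + 25400} = \frac{10882}{21182} = 10882 \cdot \frac{1}{21182} = \frac{5441}{10591}$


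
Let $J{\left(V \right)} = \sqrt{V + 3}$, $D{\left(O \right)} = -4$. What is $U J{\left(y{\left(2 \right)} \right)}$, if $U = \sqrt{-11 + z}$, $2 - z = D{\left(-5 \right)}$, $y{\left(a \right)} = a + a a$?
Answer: $3 i \sqrt{5} \approx 6.7082 i$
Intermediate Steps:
$y{\left(a \right)} = a + a^{2}$
$z = 6$ ($z = 2 - -4 = 2 + 4 = 6$)
$J{\left(V \right)} = \sqrt{3 + V}$
$U = i \sqrt{5}$ ($U = \sqrt{-11 + 6} = \sqrt{-5} = i \sqrt{5} \approx 2.2361 i$)
$U J{\left(y{\left(2 \right)} \right)} = i \sqrt{5} \sqrt{3 + 2 \left(1 + 2\right)} = i \sqrt{5} \sqrt{3 + 2 \cdot 3} = i \sqrt{5} \sqrt{3 + 6} = i \sqrt{5} \sqrt{9} = i \sqrt{5} \cdot 3 = 3 i \sqrt{5}$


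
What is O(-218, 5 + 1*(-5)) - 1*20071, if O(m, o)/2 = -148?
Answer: -20367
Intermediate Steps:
O(m, o) = -296 (O(m, o) = 2*(-148) = -296)
O(-218, 5 + 1*(-5)) - 1*20071 = -296 - 1*20071 = -296 - 20071 = -20367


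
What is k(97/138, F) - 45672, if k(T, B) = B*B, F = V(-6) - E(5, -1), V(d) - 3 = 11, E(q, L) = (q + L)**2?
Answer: -45668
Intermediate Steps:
E(q, L) = (L + q)**2
V(d) = 14 (V(d) = 3 + 11 = 14)
F = -2 (F = 14 - (-1 + 5)**2 = 14 - 1*4**2 = 14 - 1*16 = 14 - 16 = -2)
k(T, B) = B**2
k(97/138, F) - 45672 = (-2)**2 - 45672 = 4 - 45672 = -45668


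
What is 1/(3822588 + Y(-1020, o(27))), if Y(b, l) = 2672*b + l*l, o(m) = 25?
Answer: 1/1097773 ≈ 9.1094e-7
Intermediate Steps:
Y(b, l) = l² + 2672*b (Y(b, l) = 2672*b + l² = l² + 2672*b)
1/(3822588 + Y(-1020, o(27))) = 1/(3822588 + (25² + 2672*(-1020))) = 1/(3822588 + (625 - 2725440)) = 1/(3822588 - 2724815) = 1/1097773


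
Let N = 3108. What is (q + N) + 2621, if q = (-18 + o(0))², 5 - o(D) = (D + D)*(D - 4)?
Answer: 5898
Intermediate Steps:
o(D) = 5 - 2*D*(-4 + D) (o(D) = 5 - (D + D)*(D - 4) = 5 - 2*D*(-4 + D))
q = 169 (q = (-18 + (5 - 2*0² + 8*0))² = (-18 + (5 - 2*0 + 0))² = (-18 + (5 + 0 + 0))² = (-18 + 5)² = (-13)² = 169)
(q + N) + 2621 = (169 + 3108) + 2621 = 3277 + 2621 = 5898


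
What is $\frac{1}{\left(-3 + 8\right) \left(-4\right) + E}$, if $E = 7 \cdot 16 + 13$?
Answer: $\frac{1}{105} \approx 0.0095238$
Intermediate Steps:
$E = 125$ ($E = 112 + 13 = 125$)
$\frac{1}{\left(-3 + 8\right) \left(-4\right) + E} = \frac{1}{\left(-3 + 8\right) \left(-4\right) + 125} = \frac{1}{5 \left(-4\right) + 125} = \frac{1}{-20 + 125} = \frac{1}{105}$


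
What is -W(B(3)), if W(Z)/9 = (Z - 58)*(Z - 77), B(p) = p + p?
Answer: -33228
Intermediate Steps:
B(p) = 2*p
W(Z) = 9*(-77 + Z)*(-58 + Z) (W(Z) = 9*((Z - 58)*(Z - 77)) = 9*((-58 + Z)*(-77 + Z)) = 9*((-77 + Z)*(-58 + Z)) = 9*(-77 + Z)*(-58 + Z))
-W(B(3)) = -(40194 - 2430*3 + 9*(2*3)²) = -(40194 - 1215*6 + 9*6²) = -(40194 - 7290 + 9*36) = -(40194 - 7290 + 324) = -1*33228 = -33228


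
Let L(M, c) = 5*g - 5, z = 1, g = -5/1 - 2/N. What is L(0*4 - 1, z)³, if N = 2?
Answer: -42875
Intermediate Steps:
g = -6 (g = -5/1 - 2/2 = -5*1 - 2*½ = -5 - 1 = -6)
L(M, c) = -35 (L(M, c) = 5*(-6) - 5 = -30 - 5 = -35)
L(0*4 - 1, z)³ = (-35)³ = -42875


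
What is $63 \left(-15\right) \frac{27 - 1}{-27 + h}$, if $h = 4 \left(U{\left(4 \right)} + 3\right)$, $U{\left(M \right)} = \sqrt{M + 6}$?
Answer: $5670 + 1512 \sqrt{10} \approx 10451.0$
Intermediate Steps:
$U{\left(M \right)} = \sqrt{6 + M}$
$h = 12 + 4 \sqrt{10}$ ($h = 4 \left(\sqrt{6 + 4} + 3\right) = 4 \left(\sqrt{10} + 3\right) = 4 \left(3 + \sqrt{10}\right) = 12 + 4 \sqrt{10} \approx 24.649$)
$63 \left(-15\right) \frac{27 - 1}{-27 + h} = 63 \left(-15\right) \frac{27 - 1}{-27 + \left(12 + 4 \sqrt{10}\right)} = - 945 \frac{26}{-15 + 4 \sqrt{10}} = - \frac{24570}{-15 + 4 \sqrt{10}}$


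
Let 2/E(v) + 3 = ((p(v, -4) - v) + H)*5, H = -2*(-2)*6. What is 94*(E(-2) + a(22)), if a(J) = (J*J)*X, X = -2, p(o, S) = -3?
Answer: -2547729/28 ≈ -90990.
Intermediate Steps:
H = 24 (H = 4*6 = 24)
a(J) = -2*J² (a(J) = (J*J)*(-2) = J²*(-2) = -2*J²)
E(v) = 2/(102 - 5*v) (E(v) = 2/(-3 + ((-3 - v) + 24)*5) = 2/(-3 + (21 - v)*5) = 2/(-3 + (105 - 5*v)) = 2/(102 - 5*v))
94*(E(-2) + a(22)) = 94*(-2/(-102 + 5*(-2)) - 2*22²) = 94*(-2/(-102 - 10) - 2*484) = 94*(-2/(-112) - 968) = 94*(-2*(-1/112) - 968) = 94*(1/56 - 968) = 94*(-54207/56) = -2547729/28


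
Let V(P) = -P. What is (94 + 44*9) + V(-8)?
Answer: 498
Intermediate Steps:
(94 + 44*9) + V(-8) = (94 + 44*9) - 1*(-8) = (94 + 396) + 8 = 490 + 8 = 498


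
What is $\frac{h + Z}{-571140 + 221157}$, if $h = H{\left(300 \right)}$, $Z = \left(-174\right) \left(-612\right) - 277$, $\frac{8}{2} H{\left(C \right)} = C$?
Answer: $- \frac{106286}{349983} \approx -0.30369$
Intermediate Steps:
$H{\left(C \right)} = \frac{C}{4}$
$Z = 106211$ ($Z = 106488 - 277 = 106211$)
$h = 75$ ($h = \frac{1}{4} \cdot 300 = 75$)
$\frac{h + Z}{-571140 + 221157} = \frac{75 + 106211}{-571140 + 221157} = \frac{106286}{-349983} = 106286 \left(- \frac{1}{349983}\right) = - \frac{106286}{349983}$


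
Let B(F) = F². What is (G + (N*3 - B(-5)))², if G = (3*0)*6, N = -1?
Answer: 784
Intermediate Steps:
G = 0 (G = 0*6 = 0)
(G + (N*3 - B(-5)))² = (0 + (-1*3 - 1*(-5)²))² = (0 + (-3 - 1*25))² = (0 + (-3 - 25))² = (0 - 28)² = (-28)² = 784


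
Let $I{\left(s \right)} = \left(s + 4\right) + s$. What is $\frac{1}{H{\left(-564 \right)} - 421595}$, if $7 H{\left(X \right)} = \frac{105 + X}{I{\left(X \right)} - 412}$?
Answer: $- \frac{3584}{1510996327} \approx -2.3719 \cdot 10^{-6}$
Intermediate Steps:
$I{\left(s \right)} = 4 + 2 s$ ($I{\left(s \right)} = \left(4 + s\right) + s = 4 + 2 s$)
$H{\left(X \right)} = \frac{105 + X}{7 \left(-408 + 2 X\right)}$ ($H{\left(X \right)} = \frac{\left(105 + X\right) \frac{1}{\left(4 + 2 X\right) - 412}}{7} = \frac{\left(105 + X\right) \frac{1}{-408 + 2 X}}{7} = \frac{\frac{1}{-408 + 2 X} \left(105 + X\right)}{7} = \frac{105 + X}{7 \left(-408 + 2 X\right)}$)
$\frac{1}{H{\left(-564 \right)} - 421595} = \frac{1}{\frac{105 - 564}{14 \left(-204 - 564\right)} - 421595} = \frac{1}{\frac{1}{14} \frac{1}{-768} \left(-459\right) - 421595} = \frac{1}{\frac{1}{14} \left(- \frac{1}{768}\right) \left(-459\right) - 421595} = \frac{1}{\frac{153}{3584} - 421595} = \frac{1}{- \frac{1510996327}{3584}} = - \frac{3584}{1510996327}$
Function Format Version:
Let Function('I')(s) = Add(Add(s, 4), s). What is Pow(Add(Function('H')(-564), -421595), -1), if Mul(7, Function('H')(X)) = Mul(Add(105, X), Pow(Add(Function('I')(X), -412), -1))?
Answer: Rational(-3584, 1510996327) ≈ -2.3719e-6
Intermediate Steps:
Function('I')(s) = Add(4, Mul(2, s)) (Function('I')(s) = Add(Add(4, s), s) = Add(4, Mul(2, s)))
Function('H')(X) = Mul(Rational(1, 7), Pow(Add(-408, Mul(2, X)), -1), Add(105, X)) (Function('H')(X) = Mul(Rational(1, 7), Mul(Add(105, X), Pow(Add(Add(4, Mul(2, X)), -412), -1))) = Mul(Rational(1, 7), Mul(Add(105, X), Pow(Add(-408, Mul(2, X)), -1))) = Mul(Rational(1, 7), Mul(Pow(Add(-408, Mul(2, X)), -1), Add(105, X))) = Mul(Rational(1, 7), Pow(Add(-408, Mul(2, X)), -1), Add(105, X)))
Pow(Add(Function('H')(-564), -421595), -1) = Pow(Add(Mul(Rational(1, 14), Pow(Add(-204, -564), -1), Add(105, -564)), -421595), -1) = Pow(Add(Mul(Rational(1, 14), Pow(-768, -1), -459), -421595), -1) = Pow(Add(Mul(Rational(1, 14), Rational(-1, 768), -459), -421595), -1) = Pow(Add(Rational(153, 3584), -421595), -1) = Pow(Rational(-1510996327, 3584), -1) = Rational(-3584, 1510996327)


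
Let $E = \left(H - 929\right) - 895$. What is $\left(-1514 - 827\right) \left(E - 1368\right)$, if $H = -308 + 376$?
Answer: $7313284$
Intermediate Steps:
$H = 68$
$E = -1756$ ($E = \left(68 - 929\right) - 895 = -861 - 895 = -1756$)
$\left(-1514 - 827\right) \left(E - 1368\right) = \left(-1514 - 827\right) \left(-1756 - 1368\right) = \left(-2341\right) \left(-3124\right) = 7313284$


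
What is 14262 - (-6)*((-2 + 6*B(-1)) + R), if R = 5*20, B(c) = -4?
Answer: 14706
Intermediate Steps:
R = 100
14262 - (-6)*((-2 + 6*B(-1)) + R) = 14262 - (-6)*((-2 + 6*(-4)) + 100) = 14262 - (-6)*((-2 - 24) + 100) = 14262 - (-6)*(-26 + 100) = 14262 - (-6)*74 = 14262 - 1*(-444) = 14262 + 444 = 14706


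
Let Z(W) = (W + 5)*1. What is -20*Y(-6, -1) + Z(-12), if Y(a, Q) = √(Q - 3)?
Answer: -7 - 40*I ≈ -7.0 - 40.0*I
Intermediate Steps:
Y(a, Q) = √(-3 + Q)
Z(W) = 5 + W (Z(W) = (5 + W)*1 = 5 + W)
-20*Y(-6, -1) + Z(-12) = -20*√(-3 - 1) + (5 - 12) = -40*I - 7 = -7 - 40*I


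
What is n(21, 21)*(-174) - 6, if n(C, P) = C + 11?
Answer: -5574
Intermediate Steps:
n(C, P) = 11 + C
n(21, 21)*(-174) - 6 = (11 + 21)*(-174) - 6 = 32*(-174) - 6 = -5568 - 6 = -5574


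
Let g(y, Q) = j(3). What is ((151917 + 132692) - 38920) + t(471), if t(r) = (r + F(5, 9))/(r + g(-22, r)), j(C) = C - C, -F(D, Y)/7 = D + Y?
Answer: 115719892/471 ≈ 2.4569e+5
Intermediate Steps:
F(D, Y) = -7*D - 7*Y (F(D, Y) = -7*(D + Y) = -7*D - 7*Y)
j(C) = 0
g(y, Q) = 0
t(r) = (-98 + r)/r (t(r) = (r + (-7*5 - 7*9))/(r + 0) = (r + (-35 - 63))/r = (r - 98)/r = (-98 + r)/r)
((151917 + 132692) - 38920) + t(471) = ((151917 + 132692) - 38920) + (-98 + 471)/471 = (284609 - 38920) + (1/471)*373 = 245689 + 373/471 = 115719892/471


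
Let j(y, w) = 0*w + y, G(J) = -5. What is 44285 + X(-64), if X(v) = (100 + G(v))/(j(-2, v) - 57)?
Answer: 2612720/59 ≈ 44283.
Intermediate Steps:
j(y, w) = y (j(y, w) = 0 + y = y)
X(v) = -95/59 (X(v) = (100 - 5)/(-2 - 57) = 95/(-59) = 95*(-1/59) = -95/59)
44285 + X(-64) = 44285 - 95/59 = 2612720/59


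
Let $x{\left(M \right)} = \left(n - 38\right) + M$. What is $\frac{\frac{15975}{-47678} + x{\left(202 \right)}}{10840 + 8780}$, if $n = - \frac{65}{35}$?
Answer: $\frac{10800541}{1309619304} \approx 0.0082471$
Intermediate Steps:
$n = - \frac{13}{7}$ ($n = \left(-65\right) \frac{1}{35} = - \frac{13}{7} \approx -1.8571$)
$x{\left(M \right)} = - \frac{279}{7} + M$ ($x{\left(M \right)} = \left(- \frac{13}{7} - 38\right) + M = - \frac{279}{7} + M$)
$\frac{\frac{15975}{-47678} + x{\left(202 \right)}}{10840 + 8780} = \frac{\frac{15975}{-47678} + \left(- \frac{279}{7} + 202\right)}{10840 + 8780} = \frac{15975 \left(- \frac{1}{47678}\right) + \frac{1135}{7}}{19620} = \left(- \frac{15975}{47678} + \frac{1135}{7}\right) \frac{1}{19620} = \frac{54002705}{333746} \cdot \frac{1}{19620} = \frac{10800541}{1309619304}$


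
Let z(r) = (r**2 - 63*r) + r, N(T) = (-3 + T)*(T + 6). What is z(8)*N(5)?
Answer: -9504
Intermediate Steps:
N(T) = (-3 + T)*(6 + T)
z(r) = r**2 - 62*r
z(8)*N(5) = (8*(-62 + 8))*(-18 + 5**2 + 3*5) = (8*(-54))*(-18 + 25 + 15) = -432*22 = -9504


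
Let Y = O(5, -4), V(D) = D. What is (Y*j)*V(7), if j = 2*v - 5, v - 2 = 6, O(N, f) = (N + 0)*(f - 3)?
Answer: -2695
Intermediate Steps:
O(N, f) = N*(-3 + f)
Y = -35 (Y = 5*(-3 - 4) = 5*(-7) = -35)
v = 8 (v = 2 + 6 = 8)
j = 11 (j = 2*8 - 5 = 16 - 5 = 11)
(Y*j)*V(7) = -35*11*7 = -385*7 = -2695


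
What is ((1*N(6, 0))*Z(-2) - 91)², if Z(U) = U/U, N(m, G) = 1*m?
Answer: 7225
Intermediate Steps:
N(m, G) = m
Z(U) = 1
((1*N(6, 0))*Z(-2) - 91)² = ((1*6)*1 - 91)² = (6*1 - 91)² = (6 - 91)² = (-85)² = 7225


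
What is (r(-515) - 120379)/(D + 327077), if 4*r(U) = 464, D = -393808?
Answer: 120263/66731 ≈ 1.8022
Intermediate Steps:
r(U) = 116 (r(U) = (¼)*464 = 116)
(r(-515) - 120379)/(D + 327077) = (116 - 120379)/(-393808 + 327077) = -120263/(-66731) = -120263*(-1/66731) = 120263/66731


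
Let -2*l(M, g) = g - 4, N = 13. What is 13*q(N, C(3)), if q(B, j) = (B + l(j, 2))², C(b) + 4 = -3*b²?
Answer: 2548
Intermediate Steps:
l(M, g) = 2 - g/2 (l(M, g) = -(g - 4)/2 = -(-4 + g)/2 = 2 - g/2)
C(b) = -4 - 3*b²
q(B, j) = (1 + B)² (q(B, j) = (B + (2 - ½*2))² = (B + (2 - 1))² = (B + 1)² = (1 + B)²)
13*q(N, C(3)) = 13*(1 + 13)² = 13*14² = 13*196 = 2548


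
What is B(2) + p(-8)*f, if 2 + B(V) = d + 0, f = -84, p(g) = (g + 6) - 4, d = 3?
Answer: 505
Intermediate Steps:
p(g) = 2 + g (p(g) = (6 + g) - 4 = 2 + g)
B(V) = 1 (B(V) = -2 + (3 + 0) = -2 + 3 = 1)
B(2) + p(-8)*f = 1 + (2 - 8)*(-84) = 1 - 6*(-84) = 1 + 504 = 505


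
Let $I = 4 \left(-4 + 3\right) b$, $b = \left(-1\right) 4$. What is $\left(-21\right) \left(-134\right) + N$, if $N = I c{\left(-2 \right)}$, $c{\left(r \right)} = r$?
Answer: $2782$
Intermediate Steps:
$b = -4$
$I = 16$ ($I = 4 \left(-4 + 3\right) \left(-4\right) = 4 \left(\left(-1\right) \left(-4\right)\right) = 4 \cdot 4 = 16$)
$N = -32$ ($N = 16 \left(-2\right) = -32$)
$\left(-21\right) \left(-134\right) + N = \left(-21\right) \left(-134\right) - 32 = 2814 - 32 = 2782$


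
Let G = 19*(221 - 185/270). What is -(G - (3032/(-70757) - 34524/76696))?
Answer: -76676865364891/18315378693 ≈ -4186.5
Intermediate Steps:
G = 226043/54 (G = 19*(221 - 185*1/270) = 19*(221 - 37/54) = 19*(11897/54) = 226043/54 ≈ 4186.0)
-(G - (3032/(-70757) - 34524/76696)) = -(226043/54 - (3032/(-70757) - 34524/76696)) = -(226043/54 - (3032*(-1/70757) - 34524*1/76696)) = -(226043/54 - (-3032/70757 - 8631/19174)) = -(226043/54 - 1*(-668839235/1356694718)) = -(226043/54 + 668839235/1356694718) = -1*76676865364891/18315378693 = -76676865364891/18315378693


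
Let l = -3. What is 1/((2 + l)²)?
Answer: 1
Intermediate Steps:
1/((2 + l)²) = 1/((2 - 3)²) = 1/((-1)²) = 1/1 = 1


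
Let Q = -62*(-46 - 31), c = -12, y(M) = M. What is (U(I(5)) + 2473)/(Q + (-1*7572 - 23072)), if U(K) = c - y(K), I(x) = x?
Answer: -1228/12935 ≈ -0.094936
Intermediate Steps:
Q = 4774 (Q = -62*(-77) = 4774)
U(K) = -12 - K
(U(I(5)) + 2473)/(Q + (-1*7572 - 23072)) = ((-12 - 1*5) + 2473)/(4774 + (-1*7572 - 23072)) = ((-12 - 5) + 2473)/(4774 + (-7572 - 23072)) = (-17 + 2473)/(4774 - 30644) = 2456/(-25870) = 2456*(-1/25870) = -1228/12935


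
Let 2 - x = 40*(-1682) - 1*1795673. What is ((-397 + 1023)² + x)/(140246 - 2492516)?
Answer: -2254831/2352270 ≈ -0.95858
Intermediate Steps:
x = 1862955 (x = 2 - (40*(-1682) - 1*1795673) = 2 - (-67280 - 1795673) = 2 - 1*(-1862953) = 2 + 1862953 = 1862955)
((-397 + 1023)² + x)/(140246 - 2492516) = ((-397 + 1023)² + 1862955)/(140246 - 2492516) = (626² + 1862955)/(-2352270) = (391876 + 1862955)*(-1/2352270) = 2254831*(-1/2352270) = -2254831/2352270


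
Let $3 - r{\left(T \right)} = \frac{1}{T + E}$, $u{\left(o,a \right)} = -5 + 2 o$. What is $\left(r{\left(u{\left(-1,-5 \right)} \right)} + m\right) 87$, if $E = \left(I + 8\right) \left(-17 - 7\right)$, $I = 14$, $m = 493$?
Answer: $\frac{23086407}{535} \approx 43152.0$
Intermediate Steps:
$E = -528$ ($E = \left(14 + 8\right) \left(-17 - 7\right) = 22 \left(-24\right) = -528$)
$r{\left(T \right)} = 3 - \frac{1}{-528 + T}$ ($r{\left(T \right)} = 3 - \frac{1}{T - 528} = 3 - \frac{1}{-528 + T}$)
$\left(r{\left(u{\left(-1,-5 \right)} \right)} + m\right) 87 = \left(\frac{-1585 + 3 \left(-5 + 2 \left(-1\right)\right)}{-528 + \left(-5 + 2 \left(-1\right)\right)} + 493\right) 87 = \left(\frac{-1585 + 3 \left(-5 - 2\right)}{-528 - 7} + 493\right) 87 = \left(\frac{-1585 + 3 \left(-7\right)}{-528 - 7} + 493\right) 87 = \left(\frac{-1585 - 21}{-535} + 493\right) 87 = \left(\left(- \frac{1}{535}\right) \left(-1606\right) + 493\right) 87 = \left(\frac{1606}{535} + 493\right) 87 = \frac{265361}{535} \cdot 87 = \frac{23086407}{535}$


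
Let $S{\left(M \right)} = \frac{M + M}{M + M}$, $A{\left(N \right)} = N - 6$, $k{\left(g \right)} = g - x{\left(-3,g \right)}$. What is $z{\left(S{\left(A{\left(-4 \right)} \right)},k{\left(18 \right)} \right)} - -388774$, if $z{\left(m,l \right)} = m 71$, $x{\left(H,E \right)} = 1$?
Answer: $388845$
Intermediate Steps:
$k{\left(g \right)} = -1 + g$ ($k{\left(g \right)} = g - 1 = -1 + g$)
$A{\left(N \right)} = -6 + N$ ($A{\left(N \right)} = N - 6 = -6 + N$)
$S{\left(M \right)} = 1$ ($S{\left(M \right)} = \frac{2 M}{2 M} = 2 M \frac{1}{2 M} = 1$)
$z{\left(m,l \right)} = 71 m$
$z{\left(S{\left(A{\left(-4 \right)} \right)},k{\left(18 \right)} \right)} - -388774 = 71 \cdot 1 - -388774 = 71 + 388774 = 388845$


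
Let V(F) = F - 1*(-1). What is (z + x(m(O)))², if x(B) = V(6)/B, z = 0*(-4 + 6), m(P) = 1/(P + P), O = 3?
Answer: 1764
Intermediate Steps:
V(F) = 1 + F (V(F) = F + 1 = 1 + F)
m(P) = 1/(2*P)
z = 0 (z = 0*2 = 0)
x(B) = 7/B (x(B) = (1 + 6)/B = 7/B)
(z + x(m(O)))² = (0 + 7/(((½)/3)))² = (0 + 7/(((½)*(⅓))))² = (0 + 7/(⅙))² = (0 + 7*6)² = (0 + 42)² = 42² = 1764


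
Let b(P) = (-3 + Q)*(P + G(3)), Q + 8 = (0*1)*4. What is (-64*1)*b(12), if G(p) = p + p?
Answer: 12672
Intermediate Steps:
G(p) = 2*p
Q = -8 (Q = -8 + (0*1)*4 = -8 + 0*4 = -8 + 0 = -8)
b(P) = -66 - 11*P (b(P) = (-3 - 8)*(P + 2*3) = -11*(P + 6) = -11*(6 + P) = -66 - 11*P)
(-64*1)*b(12) = (-64*1)*(-66 - 11*12) = -64*(-66 - 132) = -64*(-198) = 12672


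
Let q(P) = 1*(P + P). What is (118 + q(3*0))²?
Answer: 13924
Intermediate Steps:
q(P) = 2*P (q(P) = 1*(2*P) = 2*P)
(118 + q(3*0))² = (118 + 2*(3*0))² = (118 + 2*0)² = (118 + 0)² = 118² = 13924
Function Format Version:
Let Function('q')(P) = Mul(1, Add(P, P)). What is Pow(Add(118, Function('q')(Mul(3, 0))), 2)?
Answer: 13924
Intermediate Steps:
Function('q')(P) = Mul(2, P) (Function('q')(P) = Mul(1, Mul(2, P)) = Mul(2, P))
Pow(Add(118, Function('q')(Mul(3, 0))), 2) = Pow(Add(118, Mul(2, Mul(3, 0))), 2) = Pow(Add(118, Mul(2, 0)), 2) = Pow(Add(118, 0), 2) = Pow(118, 2) = 13924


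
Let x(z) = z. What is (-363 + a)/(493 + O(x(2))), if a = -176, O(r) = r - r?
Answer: -539/493 ≈ -1.0933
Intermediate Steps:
O(r) = 0
(-363 + a)/(493 + O(x(2))) = (-363 - 176)/(493 + 0) = -539/493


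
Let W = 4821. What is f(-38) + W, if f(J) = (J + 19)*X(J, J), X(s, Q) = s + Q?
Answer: 6265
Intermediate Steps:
X(s, Q) = Q + s
f(J) = 2*J*(19 + J) (f(J) = (J + 19)*(J + J) = (19 + J)*(2*J) = 2*J*(19 + J))
f(-38) + W = 2*(-38)*(19 - 38) + 4821 = 2*(-38)*(-19) + 4821 = 1444 + 4821 = 6265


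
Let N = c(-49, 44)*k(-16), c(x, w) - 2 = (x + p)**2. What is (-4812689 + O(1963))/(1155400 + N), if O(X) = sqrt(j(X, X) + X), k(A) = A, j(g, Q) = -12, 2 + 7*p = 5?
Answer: -235821761/54763432 + 49*sqrt(1951)/54763432 ≈ -4.3062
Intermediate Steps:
p = 3/7 (p = -2/7 + (1/7)*5 = -2/7 + 5/7 = 3/7 ≈ 0.42857)
c(x, w) = 2 + (3/7 + x)**2 (c(x, w) = 2 + (x + 3/7)**2 = 2 + (3/7 + x)**2)
N = -1851168/49 (N = (2 + (3 + 7*(-49))**2/49)*(-16) = (2 + (3 - 343)**2/49)*(-16) = (2 + (1/49)*(-340)**2)*(-16) = (2 + (1/49)*115600)*(-16) = (2 + 115600/49)*(-16) = (115698/49)*(-16) = -1851168/49 ≈ -37779.)
O(X) = sqrt(-12 + X)
(-4812689 + O(1963))/(1155400 + N) = (-4812689 + sqrt(-12 + 1963))/(1155400 - 1851168/49) = (-4812689 + sqrt(1951))/(54763432/49) = (-4812689 + sqrt(1951))*(49/54763432) = -235821761/54763432 + 49*sqrt(1951)/54763432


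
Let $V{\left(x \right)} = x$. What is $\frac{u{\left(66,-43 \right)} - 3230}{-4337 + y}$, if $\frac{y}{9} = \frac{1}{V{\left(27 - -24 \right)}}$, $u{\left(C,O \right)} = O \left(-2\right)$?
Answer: $\frac{26724}{36863} \approx 0.72495$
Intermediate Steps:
$u{\left(C,O \right)} = - 2 O$
$y = \frac{3}{17}$ ($y = \frac{9}{27 - -24} = \frac{9}{27 + 24} = \frac{9}{51} = 9 \cdot \frac{1}{51} = \frac{3}{17} \approx 0.17647$)
$\frac{u{\left(66,-43 \right)} - 3230}{-4337 + y} = \frac{\left(-2\right) \left(-43\right) - 3230}{-4337 + \frac{3}{17}} = \frac{86 - 3230}{- \frac{73726}{17}} = \left(-3144\right) \left(- \frac{17}{73726}\right) = \frac{26724}{36863}$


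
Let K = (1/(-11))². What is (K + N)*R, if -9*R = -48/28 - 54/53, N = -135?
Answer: -5520892/134673 ≈ -40.995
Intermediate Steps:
K = 1/121 (K = (-1/11)² = 1/121 ≈ 0.0082645)
R = 338/1113 (R = -(-48/28 - 54/53)/9 = -(-48*1/28 - 54*1/53)/9 = -(-12/7 - 54/53)/9 = -⅑*(-1014/371) = 338/1113 ≈ 0.30368)
(K + N)*R = (1/121 - 135)*(338/1113) = -16334/121*338/1113 = -5520892/134673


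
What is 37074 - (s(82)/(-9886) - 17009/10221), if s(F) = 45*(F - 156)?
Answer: 1873134626344/50522403 ≈ 37075.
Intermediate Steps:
s(F) = -7020 + 45*F (s(F) = 45*(-156 + F) = -7020 + 45*F)
37074 - (s(82)/(-9886) - 17009/10221) = 37074 - ((-7020 + 45*82)/(-9886) - 17009/10221) = 37074 - ((-7020 + 3690)*(-1/9886) - 17009*1/10221) = 37074 - (-3330*(-1/9886) - 17009/10221) = 37074 - (1665/4943 - 17009/10221) = 37074 - 1*(-67057522/50522403) = 37074 + 67057522/50522403 = 1873134626344/50522403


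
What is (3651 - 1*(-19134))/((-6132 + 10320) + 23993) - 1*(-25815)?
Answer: 727515300/28181 ≈ 25816.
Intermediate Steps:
(3651 - 1*(-19134))/((-6132 + 10320) + 23993) - 1*(-25815) = (3651 + 19134)/(4188 + 23993) + 25815 = 22785/28181 + 25815 = 727515300/28181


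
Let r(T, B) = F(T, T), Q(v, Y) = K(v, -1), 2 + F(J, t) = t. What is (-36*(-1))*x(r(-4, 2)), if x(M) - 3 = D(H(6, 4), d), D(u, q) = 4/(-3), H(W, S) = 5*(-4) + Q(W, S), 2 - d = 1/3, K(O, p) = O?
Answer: 60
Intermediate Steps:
F(J, t) = -2 + t
Q(v, Y) = v
r(T, B) = -2 + T
d = 5/3 (d = 2 - 1/3 = 2 - 1*⅓ = 2 - ⅓ = 5/3 ≈ 1.6667)
H(W, S) = -20 + W (H(W, S) = 5*(-4) + W = -20 + W)
D(u, q) = -4/3 (D(u, q) = 4*(-⅓) = -4/3)
x(M) = 5/3 (x(M) = 3 - 4/3 = 5/3)
(-36*(-1))*x(r(-4, 2)) = -36*(-1)*(5/3) = 36*(5/3) = 60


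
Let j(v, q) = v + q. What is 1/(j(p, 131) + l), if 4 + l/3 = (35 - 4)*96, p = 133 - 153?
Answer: 1/9027 ≈ 0.00011078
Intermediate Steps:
p = -20
j(v, q) = q + v
l = 8916 (l = -12 + 3*((35 - 4)*96) = -12 + 3*(31*96) = -12 + 3*2976 = -12 + 8928 = 8916)
1/(j(p, 131) + l) = 1/((131 - 20) + 8916) = 1/(111 + 8916) = 1/9027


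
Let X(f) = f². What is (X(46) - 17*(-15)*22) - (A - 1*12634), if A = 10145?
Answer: 10215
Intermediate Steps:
(X(46) - 17*(-15)*22) - (A - 1*12634) = (46² - 17*(-15)*22) - (10145 - 1*12634) = (2116 - (-255)*22) - (10145 - 12634) = (2116 - 1*(-5610)) - 1*(-2489) = (2116 + 5610) + 2489 = 7726 + 2489 = 10215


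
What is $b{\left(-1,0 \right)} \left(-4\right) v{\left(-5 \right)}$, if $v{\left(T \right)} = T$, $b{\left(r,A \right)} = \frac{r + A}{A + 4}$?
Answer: $-5$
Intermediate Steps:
$b{\left(r,A \right)} = \frac{A + r}{4 + A}$
$b{\left(-1,0 \right)} \left(-4\right) v{\left(-5 \right)} = \frac{0 - 1}{4 + 0} \left(-4\right) \left(-5\right) = \frac{1}{4} \left(-1\right) \left(-4\right) \left(-5\right) = \left(- \frac{1}{4}\right) \left(-4\right) \left(-5\right) = 1 \left(-5\right) = -5$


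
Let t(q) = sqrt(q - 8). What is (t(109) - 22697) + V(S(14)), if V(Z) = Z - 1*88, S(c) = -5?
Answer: -22790 + sqrt(101) ≈ -22780.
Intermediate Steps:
t(q) = sqrt(-8 + q)
V(Z) = -88 + Z (V(Z) = Z - 88 = -88 + Z)
(t(109) - 22697) + V(S(14)) = (sqrt(-8 + 109) - 22697) + (-88 - 5) = (sqrt(101) - 22697) - 93 = (-22697 + sqrt(101)) - 93 = -22790 + sqrt(101)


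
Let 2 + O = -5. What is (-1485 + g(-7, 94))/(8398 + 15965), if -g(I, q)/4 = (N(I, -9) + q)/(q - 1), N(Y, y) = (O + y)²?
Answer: -139505/2265759 ≈ -0.061571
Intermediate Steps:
O = -7 (O = -2 - 5 = -7)
N(Y, y) = (-7 + y)²
g(I, q) = -4*(256 + q)/(-1 + q) (g(I, q) = -4*((-7 - 9)² + q)/(q - 1) = -4*((-16)² + q)/(-1 + q) = -4*(256 + q)/(-1 + q))
(-1485 + g(-7, 94))/(8398 + 15965) = (-1485 + 4*(-256 - 1*94)/(-1 + 94))/(8398 + 15965) = (-1485 + 4*(-256 - 94)/93)/24363 = (-1485 + 4*(1/93)*(-350))*(1/24363) = (-1485 - 1400/93)*(1/24363) = -139505/93*1/24363 = -139505/2265759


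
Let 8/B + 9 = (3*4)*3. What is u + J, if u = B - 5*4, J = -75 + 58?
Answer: -991/27 ≈ -36.704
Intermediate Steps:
B = 8/27 (B = 8/(-9 + (3*4)*3) = 8/(-9 + 12*3) = 8/(-9 + 36) = 8/27 ≈ 0.29630)
J = -17
u = -532/27 (u = 8/27 - 5*4 = 8/27 - 20 = -532/27 ≈ -19.704)
u + J = -532/27 - 17 = -991/27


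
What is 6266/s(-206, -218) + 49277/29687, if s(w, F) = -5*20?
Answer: -90545521/1484350 ≈ -61.000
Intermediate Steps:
s(w, F) = -100
6266/s(-206, -218) + 49277/29687 = 6266/(-100) + 49277/29687 = 6266*(-1/100) + 49277*(1/29687) = -3133/50 + 49277/29687 = -90545521/1484350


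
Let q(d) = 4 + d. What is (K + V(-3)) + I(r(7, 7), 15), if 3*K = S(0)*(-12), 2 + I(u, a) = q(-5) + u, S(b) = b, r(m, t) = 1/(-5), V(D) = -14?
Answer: -86/5 ≈ -17.200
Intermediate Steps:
r(m, t) = -1/5
I(u, a) = -3 + u (I(u, a) = -2 + ((4 - 5) + u) = -2 + (-1 + u) = -3 + u)
K = 0 (K = (0*(-12))/3 = (1/3)*0 = 0)
(K + V(-3)) + I(r(7, 7), 15) = (0 - 14) + (-3 - 1/5) = -14 - 16/5 = -86/5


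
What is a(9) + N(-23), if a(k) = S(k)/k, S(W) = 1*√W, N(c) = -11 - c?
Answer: 37/3 ≈ 12.333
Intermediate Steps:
S(W) = √W
a(k) = k^(-½) (a(k) = √k/k = k^(-½))
a(9) + N(-23) = 9^(-½) + (-11 - 1*(-23)) = ⅓ + (-11 + 23) = ⅓ + 12 = 37/3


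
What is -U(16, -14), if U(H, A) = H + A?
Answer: -2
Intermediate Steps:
U(H, A) = A + H
-U(16, -14) = -(-14 + 16) = -1*2 = -2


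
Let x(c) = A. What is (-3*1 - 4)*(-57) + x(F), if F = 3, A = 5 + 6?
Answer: 410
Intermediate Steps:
A = 11
x(c) = 11
(-3*1 - 4)*(-57) + x(F) = (-3*1 - 4)*(-57) + 11 = (-3 - 4)*(-57) + 11 = -7*(-57) + 11 = 399 + 11 = 410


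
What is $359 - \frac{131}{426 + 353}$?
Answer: $\frac{279530}{779} \approx 358.83$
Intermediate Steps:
$359 - \frac{131}{426 + 353} = 359 - \frac{131}{779} = \frac{279530}{779}$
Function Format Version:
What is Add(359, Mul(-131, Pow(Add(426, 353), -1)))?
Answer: Rational(279530, 779) ≈ 358.83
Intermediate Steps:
Add(359, Mul(-131, Pow(Add(426, 353), -1))) = Add(359, Mul(-131, Pow(779, -1))) = Add(359, Mul(-131, Rational(1, 779))) = Add(359, Rational(-131, 779)) = Rational(279530, 779)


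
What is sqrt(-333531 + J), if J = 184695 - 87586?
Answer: I*sqrt(236422) ≈ 486.23*I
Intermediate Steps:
J = 97109
sqrt(-333531 + J) = sqrt(-333531 + 97109) = sqrt(-236422) = I*sqrt(236422)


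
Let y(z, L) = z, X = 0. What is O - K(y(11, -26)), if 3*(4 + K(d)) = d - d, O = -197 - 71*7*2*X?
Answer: -193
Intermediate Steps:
O = -197 (O = -197 - 71*7*2*0 = -197 - 994*0 = -197 - 71*0 = -197 + 0 = -197)
K(d) = -4 (K(d) = -4 + (d - d)/3 = -4 + (⅓)*0 = -4 + 0 = -4)
O - K(y(11, -26)) = -197 - 1*(-4) = -197 + 4 = -193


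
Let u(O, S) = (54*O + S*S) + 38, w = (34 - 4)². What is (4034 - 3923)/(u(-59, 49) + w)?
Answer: 37/51 ≈ 0.72549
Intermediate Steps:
w = 900 (w = 30² = 900)
u(O, S) = 38 + S² + 54*O (u(O, S) = (54*O + S²) + 38 = (S² + 54*O) + 38 = 38 + S² + 54*O)
(4034 - 3923)/(u(-59, 49) + w) = (4034 - 3923)/((38 + 49² + 54*(-59)) + 900) = 111/((38 + 2401 - 3186) + 900) = 111/(-747 + 900) = 111/153 = 111*(1/153) = 37/51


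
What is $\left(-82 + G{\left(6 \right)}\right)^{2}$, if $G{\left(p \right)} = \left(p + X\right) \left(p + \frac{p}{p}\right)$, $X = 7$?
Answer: $81$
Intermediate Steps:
$G{\left(p \right)} = \left(1 + p\right) \left(7 + p\right)$ ($G{\left(p \right)} = \left(p + 7\right) \left(p + \frac{p}{p}\right) = \left(7 + p\right) \left(p + 1\right) = \left(7 + p\right) \left(1 + p\right) = \left(1 + p\right) \left(7 + p\right)$)
$\left(-82 + G{\left(6 \right)}\right)^{2} = \left(-82 + \left(7 + 6^{2} + 8 \cdot 6\right)\right)^{2} = \left(-82 + \left(7 + 36 + 48\right)\right)^{2} = \left(-82 + 91\right)^{2} = 9^{2} = 81$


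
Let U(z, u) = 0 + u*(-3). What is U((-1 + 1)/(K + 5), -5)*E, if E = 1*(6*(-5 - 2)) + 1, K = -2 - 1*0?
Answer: -615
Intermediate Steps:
K = -2 (K = -2 + 0 = -2)
E = -41 (E = 1*(6*(-7)) + 1 = 1*(-42) + 1 = -42 + 1 = -41)
U(z, u) = -3*u (U(z, u) = 0 - 3*u = -3*u)
U((-1 + 1)/(K + 5), -5)*E = -3*(-5)*(-41) = 15*(-41) = -615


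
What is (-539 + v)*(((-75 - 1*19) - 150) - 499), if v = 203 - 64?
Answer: 297200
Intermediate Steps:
v = 139
(-539 + v)*(((-75 - 1*19) - 150) - 499) = (-539 + 139)*(((-75 - 1*19) - 150) - 499) = -400*(((-75 - 19) - 150) - 499) = -400*((-94 - 150) - 499) = -400*(-244 - 499) = -400*(-743) = 297200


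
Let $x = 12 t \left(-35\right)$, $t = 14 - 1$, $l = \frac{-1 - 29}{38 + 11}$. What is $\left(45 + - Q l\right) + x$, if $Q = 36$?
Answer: $- \frac{264255}{49} \approx -5393.0$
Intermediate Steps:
$l = - \frac{30}{49} \approx -0.61224$
$t = 13$ ($t = 14 - 1 = 13$)
$x = -5460$ ($x = 12 \cdot 13 \left(-35\right) = 156 \left(-35\right) = -5460$)
$\left(45 + - Q l\right) + x = \left(45 + \left(-1\right) 36 \left(- \frac{30}{49}\right)\right) - 5460 = \left(45 - - \frac{1080}{49}\right) - 5460 = \left(45 + \frac{1080}{49}\right) - 5460 = \frac{3285}{49} - 5460 = - \frac{264255}{49}$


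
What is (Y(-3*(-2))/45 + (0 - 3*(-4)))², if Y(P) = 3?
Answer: 32761/225 ≈ 145.60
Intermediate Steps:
(Y(-3*(-2))/45 + (0 - 3*(-4)))² = (3/45 + (0 - 3*(-4)))² = (3*(1/45) + (0 + 12))² = (1/15 + 12)² = (181/15)² = 32761/225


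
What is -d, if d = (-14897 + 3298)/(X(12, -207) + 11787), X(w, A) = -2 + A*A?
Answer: 11599/54634 ≈ 0.21230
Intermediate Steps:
X(w, A) = -2 + A²
d = -11599/54634 (d = (-14897 + 3298)/((-2 + (-207)²) + 11787) = -11599/((-2 + 42849) + 11787) = -11599/(42847 + 11787) = -11599/54634 ≈ -0.21230)
-d = -1*(-11599/54634) = 11599/54634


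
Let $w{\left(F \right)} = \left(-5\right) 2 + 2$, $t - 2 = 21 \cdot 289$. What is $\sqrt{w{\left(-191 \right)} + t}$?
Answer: $\sqrt{6063} \approx 77.865$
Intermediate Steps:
$t = 6071$ ($t = 2 + 21 \cdot 289 = 2 + 6069 = 6071$)
$w{\left(F \right)} = -8$ ($w{\left(F \right)} = -10 + 2 = -8$)
$\sqrt{w{\left(-191 \right)} + t} = \sqrt{-8 + 6071} = \sqrt{6063}$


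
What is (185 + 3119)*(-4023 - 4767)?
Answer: -29042160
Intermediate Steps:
(185 + 3119)*(-4023 - 4767) = 3304*(-8790) = -29042160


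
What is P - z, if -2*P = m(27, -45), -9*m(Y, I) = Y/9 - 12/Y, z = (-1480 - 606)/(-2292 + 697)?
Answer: -301247/258390 ≈ -1.1659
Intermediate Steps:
z = 2086/1595 (z = -2086/(-1595) = -2086*(-1/1595) = 2086/1595 ≈ 1.3078)
m(Y, I) = -Y/81 + 4/(3*Y) (m(Y, I) = -(Y/9 - 12/Y)/9 = -(-12/Y + Y/9)/9 = -Y/81 + 4/(3*Y))
P = 23/162 (P = -(108 - 1*27**2)/(162*27) = -(108 - 1*729)/(162*27) = -(108 - 729)/(162*27) = -(-621)/(162*27) = -1/2*(-23/81) = 23/162 ≈ 0.14198)
P - z = 23/162 - 1*2086/1595 = 23/162 - 2086/1595 = -301247/258390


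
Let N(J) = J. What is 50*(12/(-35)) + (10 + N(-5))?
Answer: -85/7 ≈ -12.143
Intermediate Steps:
50*(12/(-35)) + (10 + N(-5)) = 50*(12/(-35)) + (10 - 5) = 50*(12*(-1/35)) + 5 = 50*(-12/35) + 5 = -120/7 + 5 = -85/7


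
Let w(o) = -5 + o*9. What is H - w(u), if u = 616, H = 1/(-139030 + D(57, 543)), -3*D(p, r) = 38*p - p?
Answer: -773981088/139733 ≈ -5539.0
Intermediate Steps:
D(p, r) = -37*p/3 (D(p, r) = -(38*p - p)/3 = -37*p/3)
H = -1/139733 (H = 1/(-139030 - 37/3*57) = 1/(-139030 - 703) = 1/(-139733) = -1/139733 ≈ -7.1565e-6)
w(o) = -5 + 9*o
H - w(u) = -1/139733 - (-5 + 9*616) = -1/139733 - (-5 + 5544) = -1/139733 - 1*5539 = -1/139733 - 5539 = -773981088/139733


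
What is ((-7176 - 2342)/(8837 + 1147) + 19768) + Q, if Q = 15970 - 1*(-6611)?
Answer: 211401449/4992 ≈ 42348.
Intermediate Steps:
Q = 22581 (Q = 15970 + 6611 = 22581)
((-7176 - 2342)/(8837 + 1147) + 19768) + Q = ((-7176 - 2342)/(8837 + 1147) + 19768) + 22581 = (-9518/9984 + 19768) + 22581 = (-9518*1/9984 + 19768) + 22581 = (-4759/4992 + 19768) + 22581 = 98677097/4992 + 22581 = 211401449/4992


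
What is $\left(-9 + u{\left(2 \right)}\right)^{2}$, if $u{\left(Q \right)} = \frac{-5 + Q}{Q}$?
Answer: $\frac{441}{4} \approx 110.25$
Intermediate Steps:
$u{\left(Q \right)} = \frac{-5 + Q}{Q}$
$\left(-9 + u{\left(2 \right)}\right)^{2} = \left(-9 + \frac{-5 + 2}{2}\right)^{2} = \left(-9 + \frac{1}{2} \left(-3\right)\right)^{2} = \left(-9 - \frac{3}{2}\right)^{2} = \left(- \frac{21}{2}\right)^{2} = \frac{441}{4}$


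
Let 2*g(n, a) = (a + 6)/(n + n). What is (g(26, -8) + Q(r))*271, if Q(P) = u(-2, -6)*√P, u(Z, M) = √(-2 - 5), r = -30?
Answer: -271/52 - 271*√210 ≈ -3932.4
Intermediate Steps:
u(Z, M) = I*√7 (u(Z, M) = √(-7) = I*√7)
g(n, a) = (6 + a)/(4*n) (g(n, a) = ((a + 6)/(n + n))/2 = ((6 + a)/((2*n)))/2 = ((6 + a)*(1/(2*n)))/2 = ((6 + a)/(2*n))/2 = (6 + a)/(4*n))
Q(P) = I*√7*√P (Q(P) = (I*√7)*√P = I*√7*√P)
(g(26, -8) + Q(r))*271 = ((¼)*(6 - 8)/26 + I*√7*√(-30))*271 = ((¼)*(1/26)*(-2) + I*√7*(I*√30))*271 = (-1/52 - √210)*271 = -271/52 - 271*√210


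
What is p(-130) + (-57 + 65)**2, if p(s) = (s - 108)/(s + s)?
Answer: 8439/130 ≈ 64.915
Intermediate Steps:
p(s) = (-108 + s)/(2*s) (p(s) = (-108 + s)/((2*s)) = (-108 + s)*(1/(2*s)) = (-108 + s)/(2*s))
p(-130) + (-57 + 65)**2 = (1/2)*(-108 - 130)/(-130) + (-57 + 65)**2 = (1/2)*(-1/130)*(-238) + 8**2 = 119/130 + 64 = 8439/130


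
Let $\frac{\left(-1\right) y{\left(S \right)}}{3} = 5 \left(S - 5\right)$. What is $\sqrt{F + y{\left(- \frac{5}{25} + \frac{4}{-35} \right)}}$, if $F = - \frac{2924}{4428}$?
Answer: $\frac{\sqrt{527439129}}{2583} \approx 8.8912$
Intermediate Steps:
$F = - \frac{731}{1107}$ ($F = \left(-2924\right) \frac{1}{4428} = - \frac{731}{1107} \approx -0.66034$)
$y{\left(S \right)} = 75 - 15 S$ ($y{\left(S \right)} = - 3 \cdot 5 \left(S - 5\right) = - 3 \cdot 5 \left(-5 + S\right) = - 3 \left(-25 + 5 S\right) = 75 - 15 S$)
$\sqrt{F + y{\left(- \frac{5}{25} + \frac{4}{-35} \right)}} = \sqrt{- \frac{731}{1107} + \left(75 - 15 \left(- \frac{5}{25} + \frac{4}{-35}\right)\right)} = \sqrt{- \frac{731}{1107} + \left(75 - 15 \left(\left(-5\right) \frac{1}{25} + 4 \left(- \frac{1}{35}\right)\right)\right)} = \sqrt{- \frac{731}{1107} + \left(75 - 15 \left(- \frac{1}{5} - \frac{4}{35}\right)\right)} = \sqrt{- \frac{731}{1107} + \left(75 - - \frac{33}{7}\right)} = \sqrt{- \frac{731}{1107} + \left(75 + \frac{33}{7}\right)} = \sqrt{- \frac{731}{1107} + \frac{558}{7}} = \sqrt{\frac{612589}{7749}} = \frac{\sqrt{527439129}}{2583}$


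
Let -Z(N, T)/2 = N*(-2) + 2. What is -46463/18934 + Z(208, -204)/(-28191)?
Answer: -441838595/177922798 ≈ -2.4833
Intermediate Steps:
Z(N, T) = -4 + 4*N (Z(N, T) = -2*(N*(-2) + 2) = -2*(-2*N + 2) = -2*(2 - 2*N) = -4 + 4*N)
-46463/18934 + Z(208, -204)/(-28191) = -46463/18934 + (-4 + 4*208)/(-28191) = -46463*1/18934 + (-4 + 832)*(-1/28191) = -46463/18934 + 828*(-1/28191) = -46463/18934 - 276/9397 = -441838595/177922798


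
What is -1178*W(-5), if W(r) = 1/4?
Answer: -589/2 ≈ -294.50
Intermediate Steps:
W(r) = 1/4
-1178*W(-5) = -1178*1/4 = -589/2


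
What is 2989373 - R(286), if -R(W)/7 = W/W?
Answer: 2989380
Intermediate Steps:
R(W) = -7 (R(W) = -7*W/W = -7*1 = -7)
2989373 - R(286) = 2989373 - 1*(-7) = 2989373 + 7 = 2989380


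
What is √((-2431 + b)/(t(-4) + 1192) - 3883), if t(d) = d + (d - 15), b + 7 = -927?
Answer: 8*I*√82973282/1169 ≈ 62.337*I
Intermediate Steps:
b = -934 (b = -7 - 927 = -934)
t(d) = -15 + 2*d (t(d) = d + (-15 + d) = -15 + 2*d)
√((-2431 + b)/(t(-4) + 1192) - 3883) = √((-2431 - 934)/((-15 + 2*(-4)) + 1192) - 3883) = √(-3365/((-15 - 8) + 1192) - 3883) = √(-3365/(-23 + 1192) - 3883) = √(-3365/1169 - 3883) = √(-4542592/1169) = 8*I*√82973282/1169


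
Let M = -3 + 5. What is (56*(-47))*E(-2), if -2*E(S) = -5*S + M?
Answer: 15792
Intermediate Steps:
M = 2
E(S) = -1 + 5*S/2 (E(S) = -(-5*S + 2)/2 = -(2 - 5*S)/2 = -1 + 5*S/2)
(56*(-47))*E(-2) = (56*(-47))*(-1 + (5/2)*(-2)) = -2632*(-1 - 5) = -2632*(-6) = 15792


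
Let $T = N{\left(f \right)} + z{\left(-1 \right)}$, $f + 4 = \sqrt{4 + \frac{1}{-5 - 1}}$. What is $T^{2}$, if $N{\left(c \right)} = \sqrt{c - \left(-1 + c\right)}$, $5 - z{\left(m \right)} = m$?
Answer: $49$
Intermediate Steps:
$f = -4 + \frac{\sqrt{138}}{6}$ ($f = -4 + \sqrt{4 + \frac{1}{-5 - 1}} = -4 + \sqrt{4 + \frac{1}{-6}} = -4 + \sqrt{4 - \frac{1}{6}} = -4 + \sqrt{\frac{23}{6}} = -4 + \frac{\sqrt{138}}{6} \approx -2.0421$)
$z{\left(m \right)} = 5 - m$
$N{\left(c \right)} = 1$ ($N{\left(c \right)} = \sqrt{1} = 1$)
$T = 7$ ($T = 1 + \left(5 - -1\right) = 1 + \left(5 + 1\right) = 1 + 6 = 7$)
$T^{2} = 7^{2} = 49$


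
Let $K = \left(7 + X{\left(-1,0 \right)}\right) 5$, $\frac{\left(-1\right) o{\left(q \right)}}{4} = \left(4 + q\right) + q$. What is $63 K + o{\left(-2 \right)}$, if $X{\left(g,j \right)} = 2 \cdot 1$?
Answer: $2835$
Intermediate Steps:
$o{\left(q \right)} = -16 - 8 q$ ($o{\left(q \right)} = - 4 \left(\left(4 + q\right) + q\right) = - 4 \left(4 + 2 q\right) = -16 - 8 q$)
$X{\left(g,j \right)} = 2$
$K = 45$ ($K = \left(7 + 2\right) 5 = 9 \cdot 5 = 45$)
$63 K + o{\left(-2 \right)} = 63 \cdot 45 - 0 = 2835 + \left(-16 + 16\right) = 2835 + 0 = 2835$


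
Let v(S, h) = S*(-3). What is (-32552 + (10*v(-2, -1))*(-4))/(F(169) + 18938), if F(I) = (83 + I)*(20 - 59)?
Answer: -16396/4555 ≈ -3.5996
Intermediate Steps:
v(S, h) = -3*S
F(I) = -3237 - 39*I (F(I) = (83 + I)*(-39) = -3237 - 39*I)
(-32552 + (10*v(-2, -1))*(-4))/(F(169) + 18938) = (-32552 + (10*(-3*(-2)))*(-4))/((-3237 - 39*169) + 18938) = (-32552 + (10*6)*(-4))/((-3237 - 6591) + 18938) = (-32552 + 60*(-4))/(-9828 + 18938) = (-32552 - 240)/9110 = -32792*1/9110 = -16396/4555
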